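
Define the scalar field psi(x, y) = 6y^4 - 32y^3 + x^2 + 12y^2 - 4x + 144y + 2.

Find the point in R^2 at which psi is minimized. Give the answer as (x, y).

psi(x,y) separates as P(x) + Q(y) + 2, so its minimum is min P + min Q + 2.
P'(x) = 2x - 4 vanishes at x ∈ {2}; Q'(y) = 24(y - 3)(y - 2)(y + 1) vanishes at y ∈ {-1, 2, 3}.
Local minima of P (where P''>0): P(2)=-4. Local minima of Q: Q(-1)=-94, Q(3)=162.
So the global minimum of psi is P(2) + Q(-1) + 2 = -4 − 94 + 2 = -96, attained at (2, -1).

(2, -1)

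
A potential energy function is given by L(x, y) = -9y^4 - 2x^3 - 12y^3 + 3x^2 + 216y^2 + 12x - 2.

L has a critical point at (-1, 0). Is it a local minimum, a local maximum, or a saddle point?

The mixed partial ∂²L/∂x∂y is 0, so the Hessian at any point is diag(L_xx, L_yy) = diag(6(-2x + 1), 36(-3y^2 - 2y + 12)).
At (-1, 0): H = diag(18, 432).
Both eigenvalues are positive, so H is positive definite: a local minimum.

local minimum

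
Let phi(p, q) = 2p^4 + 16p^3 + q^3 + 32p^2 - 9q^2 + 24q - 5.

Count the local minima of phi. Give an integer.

phi separates as a function of p plus a function of q, so ∇phi=0 decouples.
∂phi/∂p = 8p(p + 2)(p + 4) = 0 at p ∈ {-4, -2, 0}; ∂phi/∂q = 3(q - 4)(q - 2) = 0 at q ∈ {2, 4}.
The Hessian is diagonal: diag(phi_pp, phi_qq). Second derivatives: phi_pp(-4)=64, phi_pp(-2)=-32, phi_pp(0)=64; phi_qq(2)=-6, phi_qq(4)=6.
Local minima occur where both diagonal entries positive: (-4, 4), (0, 4). Count: 2.

2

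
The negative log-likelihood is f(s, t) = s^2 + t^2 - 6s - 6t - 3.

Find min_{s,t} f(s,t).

-21

f(s,t) separates as P(s) + Q(t) − 3, so its minimum is min P + min Q − 3.
P'(s) = 2s - 6 vanishes at s ∈ {3}; Q'(t) = 2(t - 3) vanishes at t ∈ {3}.
Local minima of P (where P''>0): P(3)=-9. Local minima of Q: Q(3)=-9.
So the global minimum of f is P(3) + Q(3) − 3 = -9 − 9 − 3 = -21, attained at (3, 3).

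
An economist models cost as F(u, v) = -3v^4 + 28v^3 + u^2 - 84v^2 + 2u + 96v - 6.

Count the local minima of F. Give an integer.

F separates as a function of u plus a function of v, so ∇F=0 decouples.
∂F/∂u = 2(u + 1) = 0 at u ∈ {-1}; ∂F/∂v = -12(v - 4)(v - 2)(v - 1) = 0 at v ∈ {1, 2, 4}.
The Hessian is diagonal: diag(F_uu, F_vv). Second derivatives: F_uu(-1)=2; F_vv(1)=-36, F_vv(2)=24, F_vv(4)=-72.
Local minima occur where both diagonal entries positive: (-1, 2). Count: 1.

1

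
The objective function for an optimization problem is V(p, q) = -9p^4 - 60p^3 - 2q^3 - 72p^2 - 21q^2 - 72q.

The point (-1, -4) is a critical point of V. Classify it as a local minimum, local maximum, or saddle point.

The mixed partial ∂²V/∂p∂q is 0, so the Hessian at any point is diag(V_pp, V_qq) = diag(-36(3p^2 + 10p + 4), -6(2q + 7)).
At (-1, -4): H = diag(108, 6).
Both eigenvalues are positive, so H is positive definite: a local minimum.

local minimum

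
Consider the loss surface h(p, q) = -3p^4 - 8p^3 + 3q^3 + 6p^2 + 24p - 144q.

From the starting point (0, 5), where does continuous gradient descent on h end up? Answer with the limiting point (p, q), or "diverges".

(-1, 4)

h is separable, so gradient descent decouples: p follows -∂h/∂p, q follows -∂h/∂q.
∂h/∂p = -12(p - 1)(p + 1)(p + 2); at p=0 this is 24, so p decreases.
∂h/∂q = 9(q - 4)(q + 4); at q=5 this is 81, so q decreases.
p converges to its nearest critical value -1 (a local min of the p-part); q converges to 4. The iterate converges to (-1, 4).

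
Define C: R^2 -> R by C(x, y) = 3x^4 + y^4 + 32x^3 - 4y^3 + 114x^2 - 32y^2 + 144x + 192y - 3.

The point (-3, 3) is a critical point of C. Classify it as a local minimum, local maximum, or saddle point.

The mixed partial ∂²C/∂x∂y is 0, so the Hessian at any point is diag(C_xx, C_yy) = diag(12(3x^2 + 16x + 19), 4(3y^2 - 6y - 16)).
At (-3, 3): H = diag(-24, -28).
Both eigenvalues are negative, so H is negative definite: a local maximum.

local maximum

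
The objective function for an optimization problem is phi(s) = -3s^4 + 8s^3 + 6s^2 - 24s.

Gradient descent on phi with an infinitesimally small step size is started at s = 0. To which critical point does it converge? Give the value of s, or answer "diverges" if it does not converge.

phi'(s) = -12(s - 2)(s - 1)(s + 1), so phi'(0) = -24.
Gradient descent moves in the -phi' direction, i.e. s is increasing.
The nearest critical point in that direction is s = 1, where phi'' = 24 > 0 (a local minimum). The iterate converges there.

1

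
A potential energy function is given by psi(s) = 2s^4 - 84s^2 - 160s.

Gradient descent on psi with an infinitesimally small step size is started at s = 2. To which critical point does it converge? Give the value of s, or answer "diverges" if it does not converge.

psi'(s) = 8(s - 5)(s + 1)(s + 4), so psi'(2) = -432.
Gradient descent moves in the -psi' direction, i.e. s is increasing.
The nearest critical point in that direction is s = 5, where psi'' = 432 > 0 (a local minimum). The iterate converges there.

5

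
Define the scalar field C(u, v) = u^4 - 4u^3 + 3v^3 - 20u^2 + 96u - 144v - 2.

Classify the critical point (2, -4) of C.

The mixed partial ∂²C/∂u∂v is 0, so the Hessian at any point is diag(C_uu, C_vv) = diag(4(3u^2 - 6u - 10), 18v).
At (2, -4): H = diag(-40, -72).
Both eigenvalues are negative, so H is negative definite: a local maximum.

local maximum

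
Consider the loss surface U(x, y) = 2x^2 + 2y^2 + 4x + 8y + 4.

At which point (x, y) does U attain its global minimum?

U(x,y) separates as P(x) + Q(y) + 4, so its minimum is min P + min Q + 4.
P'(x) = 4x + 4 vanishes at x ∈ {-1}; Q'(y) = 4y + 8 vanishes at y ∈ {-2}.
Local minima of P (where P''>0): P(-1)=-2. Local minima of Q: Q(-2)=-8.
So the global minimum of U is P(-1) + Q(-2) + 4 = -2 − 8 + 4 = -6, attained at (-1, -2).

(-1, -2)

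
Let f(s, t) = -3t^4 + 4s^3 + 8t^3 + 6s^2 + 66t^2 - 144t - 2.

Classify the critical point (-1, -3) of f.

local maximum

The mixed partial ∂²f/∂s∂t is 0, so the Hessian at any point is diag(f_ss, f_tt) = diag(12(2s + 1), 12(-3t^2 + 4t + 11)).
At (-1, -3): H = diag(-12, -336).
Both eigenvalues are negative, so H is negative definite: a local maximum.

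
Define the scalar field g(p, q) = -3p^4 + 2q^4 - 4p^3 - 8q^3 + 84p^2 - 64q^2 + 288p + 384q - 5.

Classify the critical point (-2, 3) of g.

saddle point

The mixed partial ∂²g/∂p∂q is 0, so the Hessian at any point is diag(g_pp, g_qq) = diag(12(-3p^2 - 2p + 14), 8(3q^2 - 6q - 16)).
At (-2, 3): H = diag(72, -56).
The eigenvalues have opposite signs, so H is indefinite: a saddle point.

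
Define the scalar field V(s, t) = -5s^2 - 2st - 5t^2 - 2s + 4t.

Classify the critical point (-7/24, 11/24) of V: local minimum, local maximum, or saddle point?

The Hessian of V is constant: H = [[-10, -2], [-2, -10]].
det(H) = (-10)·(-10) − (-2)² = 96.
det(H) > 0 and tr(H) = -20 < 0, so H is negative definite and the point is a local maximum.

local maximum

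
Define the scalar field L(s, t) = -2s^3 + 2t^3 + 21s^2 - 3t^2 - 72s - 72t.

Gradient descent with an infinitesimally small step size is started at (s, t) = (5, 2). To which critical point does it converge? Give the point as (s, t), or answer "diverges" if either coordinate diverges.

diverges

L is separable, so gradient descent decouples: s follows -∂L/∂s, t follows -∂L/∂t.
∂L/∂s = -6(s - 4)(s - 3); at s=5 this is -12, so s increases.
∂L/∂t = 6(t - 4)(t + 3); at t=2 this is -60, so t increases.
The s-coordinate has no critical point in that direction and runs off to infinity.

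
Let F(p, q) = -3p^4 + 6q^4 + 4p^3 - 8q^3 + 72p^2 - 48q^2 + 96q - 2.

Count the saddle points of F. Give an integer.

F separates as a function of p plus a function of q, so ∇F=0 decouples.
∂F/∂p = -12p(p - 4)(p + 3) = 0 at p ∈ {-3, 0, 4}; ∂F/∂q = 24(q - 2)(q - 1)(q + 2) = 0 at q ∈ {-2, 1, 2}.
The Hessian is diagonal: diag(F_pp, F_qq). Second derivatives: F_pp(-3)=-252, F_pp(0)=144, F_pp(4)=-336; F_qq(-2)=288, F_qq(1)=-72, F_qq(2)=96.
Saddle points occur where the two diagonal entries have opposite signs: (-3, -2), (-3, 2), (0, 1), (4, -2), (4, 2). Count: 5.

5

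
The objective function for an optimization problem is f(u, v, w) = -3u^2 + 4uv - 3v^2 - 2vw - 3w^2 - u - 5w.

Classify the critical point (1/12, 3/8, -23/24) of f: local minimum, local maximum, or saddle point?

The Hessian is constant: H = [[-6, 4, 0], [4, -6, -2], [0, -2, -6]].
Leading principal minors: Δ₁ = -6, Δ₂ = 20, Δ₃ = -96.
The minors alternate sign starting negative (−, +, −), so H is negative definite: a local maximum.

local maximum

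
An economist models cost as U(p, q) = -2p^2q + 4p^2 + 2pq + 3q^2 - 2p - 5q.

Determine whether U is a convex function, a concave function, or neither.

The term -2p^2q is cubic, so the Hessian is not constant.
∂²U/∂p² = -4q + 8, which takes both signs as q varies (negative for sufficiently large q). A diagonal entry of the Hessian changing sign means the Hessian is neither positive- nor negative-semidefinite on all of R^2.

neither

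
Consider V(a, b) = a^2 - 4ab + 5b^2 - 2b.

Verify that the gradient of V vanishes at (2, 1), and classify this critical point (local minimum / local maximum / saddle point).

∇V = (2a - 4b, -4a + 10b - 2); substituting (2, 1) gives ∇V = (0, 0), so (2, 1) is indeed a critical point.
The Hessian of V is constant: H = [[2, -4], [-4, 10]].
det(H) = 2·10 − (-4)² = 4.
det(H) > 0 and tr(H) = 12 > 0, so H is positive definite and the point is a local minimum.

local minimum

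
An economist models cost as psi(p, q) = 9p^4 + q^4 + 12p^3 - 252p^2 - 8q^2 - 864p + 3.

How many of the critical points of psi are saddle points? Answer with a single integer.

psi separates as a function of p plus a function of q, so ∇psi=0 decouples.
∂psi/∂p = 36(p - 4)(p + 2)(p + 3) = 0 at p ∈ {-3, -2, 4}; ∂psi/∂q = 4q(q - 2)(q + 2) = 0 at q ∈ {-2, 0, 2}.
The Hessian is diagonal: diag(psi_pp, psi_qq). Second derivatives: psi_pp(-3)=252, psi_pp(-2)=-216, psi_pp(4)=1512; psi_qq(-2)=32, psi_qq(0)=-16, psi_qq(2)=32.
Saddle points occur where the two diagonal entries have opposite signs: (-3, 0), (-2, -2), (-2, 2), (4, 0). Count: 4.

4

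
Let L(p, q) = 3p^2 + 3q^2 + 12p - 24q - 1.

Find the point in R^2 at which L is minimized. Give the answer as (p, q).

(-2, 4)

L(p,q) separates as A(p) + B(q) − 1, so its minimum is min A + min B − 1.
A'(p) = 6p + 12 vanishes at p ∈ {-2}; B'(q) = 6q - 24 vanishes at q ∈ {4}.
Local minima of A (where A''>0): A(-2)=-12. Local minima of B: B(4)=-48.
So the global minimum of L is A(-2) + B(4) − 1 = -12 − 48 − 1 = -61, attained at (-2, 4).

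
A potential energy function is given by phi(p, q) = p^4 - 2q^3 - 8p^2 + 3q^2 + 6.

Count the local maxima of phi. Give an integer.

1

phi separates as a function of p plus a function of q, so ∇phi=0 decouples.
∂phi/∂p = 4p(p - 2)(p + 2) = 0 at p ∈ {-2, 0, 2}; ∂phi/∂q = -6q(q - 1) = 0 at q ∈ {0, 1}.
The Hessian is diagonal: diag(phi_pp, phi_qq). Second derivatives: phi_pp(-2)=32, phi_pp(0)=-16, phi_pp(2)=32; phi_qq(0)=6, phi_qq(1)=-6.
Local maxima occur where both diagonal entries negative: (0, 1). Count: 1.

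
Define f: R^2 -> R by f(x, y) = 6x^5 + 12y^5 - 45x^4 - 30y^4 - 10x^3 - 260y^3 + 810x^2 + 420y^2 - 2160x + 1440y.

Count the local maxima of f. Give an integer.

4

f separates as a function of x plus a function of y, so ∇f=0 decouples.
∂f/∂x = 30(x - 4)(x - 3)(x - 2)(x + 3) = 0 at x ∈ {-3, 2, 3, 4}; ∂f/∂y = 60(y - 4)(y - 2)(y + 1)(y + 3) = 0 at y ∈ {-3, -1, 2, 4}.
The Hessian is diagonal: diag(f_xx, f_yy). Second derivatives: f_xx(-3)=-6300, f_xx(2)=300, f_xx(3)=-180, f_xx(4)=420; f_yy(-3)=-4200, f_yy(-1)=1800, f_yy(2)=-1800, f_yy(4)=4200.
Local maxima occur where both diagonal entries negative: (-3, -3), (-3, 2), (3, -3), (3, 2). Count: 4.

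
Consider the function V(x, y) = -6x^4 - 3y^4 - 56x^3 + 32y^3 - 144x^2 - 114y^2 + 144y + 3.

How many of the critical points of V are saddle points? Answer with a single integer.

V separates as a function of x plus a function of y, so ∇V=0 decouples.
∂V/∂x = -24x(x + 3)(x + 4) = 0 at x ∈ {-4, -3, 0}; ∂V/∂y = -12(y - 4)(y - 3)(y - 1) = 0 at y ∈ {1, 3, 4}.
The Hessian is diagonal: diag(V_xx, V_yy). Second derivatives: V_xx(-4)=-96, V_xx(-3)=72, V_xx(0)=-288; V_yy(1)=-72, V_yy(3)=24, V_yy(4)=-36.
Saddle points occur where the two diagonal entries have opposite signs: (-4, 3), (-3, 1), (-3, 4), (0, 3). Count: 4.

4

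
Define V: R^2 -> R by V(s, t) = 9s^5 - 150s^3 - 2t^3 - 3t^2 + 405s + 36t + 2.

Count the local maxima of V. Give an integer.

V separates as a function of s plus a function of t, so ∇V=0 decouples.
∂V/∂s = 45(s - 3)(s - 1)(s + 1)(s + 3) = 0 at s ∈ {-3, -1, 1, 3}; ∂V/∂t = -6(t - 2)(t + 3) = 0 at t ∈ {-3, 2}.
The Hessian is diagonal: diag(V_ss, V_tt). Second derivatives: V_ss(-3)=-2160, V_ss(-1)=720, V_ss(1)=-720, V_ss(3)=2160; V_tt(-3)=30, V_tt(2)=-30.
Local maxima occur where both diagonal entries negative: (-3, 2), (1, 2). Count: 2.

2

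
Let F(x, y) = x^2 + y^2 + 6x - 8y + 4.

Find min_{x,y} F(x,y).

-21

F(x,y) separates as P(x) + Q(y) + 4, so its minimum is min P + min Q + 4.
P'(x) = 2x + 6 vanishes at x ∈ {-3}; Q'(y) = 2y - 8 vanishes at y ∈ {4}.
Local minima of P (where P''>0): P(-3)=-9. Local minima of Q: Q(4)=-16.
So the global minimum of F is P(-3) + Q(4) + 4 = -9 − 16 + 4 = -21, attained at (-3, 4).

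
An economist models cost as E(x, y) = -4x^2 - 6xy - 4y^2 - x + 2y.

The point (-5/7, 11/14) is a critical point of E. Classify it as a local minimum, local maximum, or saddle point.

The Hessian of E is constant: H = [[-8, -6], [-6, -8]].
det(H) = (-8)·(-8) − (-6)² = 28.
det(H) > 0 and tr(H) = -16 < 0, so H is negative definite and the point is a local maximum.

local maximum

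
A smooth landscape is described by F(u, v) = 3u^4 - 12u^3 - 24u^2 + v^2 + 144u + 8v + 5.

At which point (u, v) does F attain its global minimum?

(-2, -4)

F(u,v) separates as P(u) + Q(v) + 5, so its minimum is min P + min Q + 5.
P'(u) = 12(u - 3)(u - 2)(u + 2) vanishes at u ∈ {-2, 2, 3}; Q'(v) = 2v + 8 vanishes at v ∈ {-4}.
Local minima of P (where P''>0): P(-2)=-240, P(3)=135. Local minima of Q: Q(-4)=-16.
So the global minimum of F is P(-2) + Q(-4) + 5 = -240 − 16 + 5 = -251, attained at (-2, -4).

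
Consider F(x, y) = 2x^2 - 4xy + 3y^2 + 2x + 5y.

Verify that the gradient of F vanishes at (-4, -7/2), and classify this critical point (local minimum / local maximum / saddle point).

local minimum

∇F = (4x - 4y + 2, -4x + 6y + 5); substituting (-4, -7/2) gives ∇F = (0, 0), so (-4, -7/2) is indeed a critical point.
The Hessian of F is constant: H = [[4, -4], [-4, 6]].
det(H) = 4·6 − (-4)² = 8.
det(H) > 0 and tr(H) = 10 > 0, so H is positive definite and the point is a local minimum.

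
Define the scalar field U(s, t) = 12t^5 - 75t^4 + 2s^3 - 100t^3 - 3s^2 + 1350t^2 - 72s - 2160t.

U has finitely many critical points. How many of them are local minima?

2

U separates as a function of s plus a function of t, so ∇U=0 decouples.
∂U/∂s = 6(s - 4)(s + 3) = 0 at s ∈ {-3, 4}; ∂U/∂t = 60(t - 4)(t - 3)(t - 1)(t + 3) = 0 at t ∈ {-3, 1, 3, 4}.
The Hessian is diagonal: diag(U_ss, U_tt). Second derivatives: U_ss(-3)=-42, U_ss(4)=42; U_tt(-3)=-10080, U_tt(1)=1440, U_tt(3)=-720, U_tt(4)=1260.
Local minima occur where both diagonal entries positive: (4, 1), (4, 4). Count: 2.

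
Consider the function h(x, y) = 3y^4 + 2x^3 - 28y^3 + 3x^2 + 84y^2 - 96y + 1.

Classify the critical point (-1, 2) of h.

local maximum

The mixed partial ∂²h/∂x∂y is 0, so the Hessian at any point is diag(h_xx, h_yy) = diag(6(2x + 1), 12(3y^2 - 14y + 14)).
At (-1, 2): H = diag(-6, -24).
Both eigenvalues are negative, so H is negative definite: a local maximum.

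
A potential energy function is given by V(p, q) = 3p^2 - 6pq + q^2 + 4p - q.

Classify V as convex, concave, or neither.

neither

V is quadratic, so its Hessian is the constant matrix H = [[6, -6], [-6, 2]].
det(H) = -24, tr(H) = 8.
det(H) < 0, so H is indefinite: neither convex nor concave.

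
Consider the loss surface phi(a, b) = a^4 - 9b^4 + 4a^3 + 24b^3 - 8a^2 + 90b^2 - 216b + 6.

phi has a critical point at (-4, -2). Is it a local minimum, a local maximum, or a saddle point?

The mixed partial ∂²phi/∂a∂b is 0, so the Hessian at any point is diag(phi_aa, phi_bb) = diag(4(3a^2 + 6a - 4), 36(-3b^2 + 4b + 5)).
At (-4, -2): H = diag(80, -540).
The eigenvalues have opposite signs, so H is indefinite: a saddle point.

saddle point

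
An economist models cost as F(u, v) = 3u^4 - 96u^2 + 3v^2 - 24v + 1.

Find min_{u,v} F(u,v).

F(u,v) separates as P(u) + Q(v) + 1, so its minimum is min P + min Q + 1.
P'(u) = 12u(u - 4)(u + 4) vanishes at u ∈ {-4, 0, 4}; Q'(v) = 6v - 24 vanishes at v ∈ {4}.
Local minima of P (where P''>0): P(-4)=-768, P(4)=-768. Local minima of Q: Q(4)=-48.
So the global minimum of F is P(-4) + Q(4) + 1 = -768 − 48 + 1 = -815, attained at (-4, 4).

-815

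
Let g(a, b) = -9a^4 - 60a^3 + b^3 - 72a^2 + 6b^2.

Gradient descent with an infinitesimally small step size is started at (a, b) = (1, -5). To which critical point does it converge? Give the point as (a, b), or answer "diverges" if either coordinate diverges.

g is separable, so gradient descent decouples: a follows -∂g/∂a, b follows -∂g/∂b.
∂g/∂a = -36a(a + 1)(a + 4); at a=1 this is -360, so a increases.
∂g/∂b = 3b(b + 4); at b=-5 this is 15, so b decreases.
The a-coordinate has no critical point in that direction and runs off to infinity.

diverges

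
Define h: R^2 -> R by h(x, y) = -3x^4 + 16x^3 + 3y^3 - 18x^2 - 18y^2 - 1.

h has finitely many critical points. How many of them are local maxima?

h separates as a function of x plus a function of y, so ∇h=0 decouples.
∂h/∂x = -12x(x - 3)(x - 1) = 0 at x ∈ {0, 1, 3}; ∂h/∂y = 9y(y - 4) = 0 at y ∈ {0, 4}.
The Hessian is diagonal: diag(h_xx, h_yy). Second derivatives: h_xx(0)=-36, h_xx(1)=24, h_xx(3)=-72; h_yy(0)=-36, h_yy(4)=36.
Local maxima occur where both diagonal entries negative: (0, 0), (3, 0). Count: 2.

2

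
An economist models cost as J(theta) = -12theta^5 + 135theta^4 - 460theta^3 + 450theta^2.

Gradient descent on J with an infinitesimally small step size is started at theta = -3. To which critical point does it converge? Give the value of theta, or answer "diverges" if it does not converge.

0

J'(theta) = -60theta(theta - 5)(theta - 3)(theta - 1), so J'(-3) = -34560.
Gradient descent moves in the -J' direction, i.e. theta is increasing.
The nearest critical point in that direction is theta = 0, where J'' = 900 > 0 (a local minimum). The iterate converges there.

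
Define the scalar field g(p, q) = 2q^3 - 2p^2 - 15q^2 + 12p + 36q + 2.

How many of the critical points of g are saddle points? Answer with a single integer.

g separates as a function of p plus a function of q, so ∇g=0 decouples.
∂g/∂p = -4(p - 3) = 0 at p ∈ {3}; ∂g/∂q = 6(q - 3)(q - 2) = 0 at q ∈ {2, 3}.
The Hessian is diagonal: diag(g_pp, g_qq). Second derivatives: g_pp(3)=-4; g_qq(2)=-6, g_qq(3)=6.
Saddle points occur where the two diagonal entries have opposite signs: (3, 3). Count: 1.

1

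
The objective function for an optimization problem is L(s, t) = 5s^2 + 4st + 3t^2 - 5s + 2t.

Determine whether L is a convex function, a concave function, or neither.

L is quadratic, so its Hessian is the constant matrix H = [[10, 4], [4, 6]].
det(H) = 44, tr(H) = 16.
det(H) > 0 and tr(H) > 0, so H is positive definite everywhere: convex.

convex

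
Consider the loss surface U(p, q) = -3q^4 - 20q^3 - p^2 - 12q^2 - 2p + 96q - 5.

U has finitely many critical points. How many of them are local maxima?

U separates as a function of p plus a function of q, so ∇U=0 decouples.
∂U/∂p = -2(p + 1) = 0 at p ∈ {-1}; ∂U/∂q = -12(q - 1)(q + 2)(q + 4) = 0 at q ∈ {-4, -2, 1}.
The Hessian is diagonal: diag(U_pp, U_qq). Second derivatives: U_pp(-1)=-2; U_qq(-4)=-120, U_qq(-2)=72, U_qq(1)=-180.
Local maxima occur where both diagonal entries negative: (-1, -4), (-1, 1). Count: 2.

2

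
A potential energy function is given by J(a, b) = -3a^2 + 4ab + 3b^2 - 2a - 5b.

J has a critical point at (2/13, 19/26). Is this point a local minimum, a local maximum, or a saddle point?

The Hessian of J is constant: H = [[-6, 4], [4, 6]].
det(H) = (-6)·6 − 4² = -52.
Since det(H) < 0, H is indefinite and the critical point is a saddle point.

saddle point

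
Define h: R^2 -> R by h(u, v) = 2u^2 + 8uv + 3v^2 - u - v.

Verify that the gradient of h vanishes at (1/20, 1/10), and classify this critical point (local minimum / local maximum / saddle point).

∇h = (4u + 8v - 1, 8u + 6v - 1); substituting (1/20, 1/10) gives ∇h = (0, 0), so (1/20, 1/10) is indeed a critical point.
The Hessian of h is constant: H = [[4, 8], [8, 6]].
det(H) = 4·6 − 8² = -40.
Since det(H) < 0, H is indefinite and the critical point is a saddle point.

saddle point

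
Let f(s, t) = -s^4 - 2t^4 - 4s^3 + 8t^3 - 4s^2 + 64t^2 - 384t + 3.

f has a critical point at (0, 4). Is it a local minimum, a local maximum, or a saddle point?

local maximum

The mixed partial ∂²f/∂s∂t is 0, so the Hessian at any point is diag(f_ss, f_tt) = diag(-4(3s^2 + 6s + 2), 8(-3t^2 + 6t + 16)).
At (0, 4): H = diag(-8, -64).
Both eigenvalues are negative, so H is negative definite: a local maximum.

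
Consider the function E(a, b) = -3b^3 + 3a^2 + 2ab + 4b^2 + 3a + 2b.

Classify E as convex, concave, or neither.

neither

The term -3b^3 is cubic, so the Hessian is not constant.
∂²E/∂b² = -18b + 8, which takes both signs as b varies (negative for sufficiently large b). A diagonal entry of the Hessian changing sign means the Hessian is neither positive- nor negative-semidefinite on all of R^2.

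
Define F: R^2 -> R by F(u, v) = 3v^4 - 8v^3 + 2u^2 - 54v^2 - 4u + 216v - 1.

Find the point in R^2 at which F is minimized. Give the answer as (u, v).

(1, -3)

F(u,v) separates as P(u) + Q(v) − 1, so its minimum is min P + min Q − 1.
P'(u) = 4u - 4 vanishes at u ∈ {1}; Q'(v) = 12(v - 3)(v - 2)(v + 3) vanishes at v ∈ {-3, 2, 3}.
Local minima of P (where P''>0): P(1)=-2. Local minima of Q: Q(-3)=-675, Q(3)=189.
So the global minimum of F is P(1) + Q(-3) − 1 = -2 − 675 − 1 = -678, attained at (1, -3).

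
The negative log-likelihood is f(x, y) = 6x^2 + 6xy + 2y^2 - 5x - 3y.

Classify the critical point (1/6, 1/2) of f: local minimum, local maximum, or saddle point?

The Hessian of f is constant: H = [[12, 6], [6, 4]].
det(H) = 12·4 − 6² = 12.
det(H) > 0 and tr(H) = 16 > 0, so H is positive definite and the point is a local minimum.

local minimum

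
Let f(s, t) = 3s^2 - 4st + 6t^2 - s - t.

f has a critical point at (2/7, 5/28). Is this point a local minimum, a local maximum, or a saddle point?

local minimum

The Hessian of f is constant: H = [[6, -4], [-4, 12]].
det(H) = 6·12 − (-4)² = 56.
det(H) > 0 and tr(H) = 18 > 0, so H is positive definite and the point is a local minimum.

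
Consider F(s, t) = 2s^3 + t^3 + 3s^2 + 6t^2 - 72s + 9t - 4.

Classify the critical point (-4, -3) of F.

local maximum

The mixed partial ∂²F/∂s∂t is 0, so the Hessian at any point is diag(F_ss, F_tt) = diag(6(2s + 1), 6(t + 2)).
At (-4, -3): H = diag(-42, -6).
Both eigenvalues are negative, so H is negative definite: a local maximum.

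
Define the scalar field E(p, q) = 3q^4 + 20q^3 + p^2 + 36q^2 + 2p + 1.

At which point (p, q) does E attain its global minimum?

E(p,q) separates as A(p) + B(q) + 1, so its minimum is min A + min B + 1.
A'(p) = 2p + 2 vanishes at p ∈ {-1}; B'(q) = 12q(q + 2)(q + 3) vanishes at q ∈ {-3, -2, 0}.
Local minima of A (where A''>0): A(-1)=-1. Local minima of B: B(-3)=27, B(0)=0.
So the global minimum of E is A(-1) + B(0) + 1 = -1 + 0 + 1 = 0, attained at (-1, 0).

(-1, 0)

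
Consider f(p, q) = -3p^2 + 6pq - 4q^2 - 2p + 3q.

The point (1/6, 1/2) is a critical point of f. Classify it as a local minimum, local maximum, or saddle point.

The Hessian of f is constant: H = [[-6, 6], [6, -8]].
det(H) = (-6)·(-8) − 6² = 12.
det(H) > 0 and tr(H) = -14 < 0, so H is negative definite and the point is a local maximum.

local maximum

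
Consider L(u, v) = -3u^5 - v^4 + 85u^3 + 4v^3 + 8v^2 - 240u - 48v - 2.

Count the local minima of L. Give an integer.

2

L separates as a function of u plus a function of v, so ∇L=0 decouples.
∂L/∂u = -15(u - 4)(u - 1)(u + 1)(u + 4) = 0 at u ∈ {-4, -1, 1, 4}; ∂L/∂v = -4(v - 3)(v - 2)(v + 2) = 0 at v ∈ {-2, 2, 3}.
The Hessian is diagonal: diag(L_uu, L_vv). Second derivatives: L_uu(-4)=1800, L_uu(-1)=-450, L_uu(1)=450, L_uu(4)=-1800; L_vv(-2)=-80, L_vv(2)=16, L_vv(3)=-20.
Local minima occur where both diagonal entries positive: (-4, 2), (1, 2). Count: 2.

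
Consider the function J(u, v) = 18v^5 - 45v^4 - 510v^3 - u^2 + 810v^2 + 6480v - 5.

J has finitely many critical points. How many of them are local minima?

J separates as a function of u plus a function of v, so ∇J=0 decouples.
∂J/∂u = -2u = 0 at u ∈ {0}; ∂J/∂v = 90(v - 4)(v - 3)(v + 2)(v + 3) = 0 at v ∈ {-3, -2, 3, 4}.
The Hessian is diagonal: diag(J_uu, J_vv). Second derivatives: J_uu(0)=-2; J_vv(-3)=-3780, J_vv(-2)=2700, J_vv(3)=-2700, J_vv(4)=3780.
Local minima occur where both diagonal entries positive: none. Count: 0.

0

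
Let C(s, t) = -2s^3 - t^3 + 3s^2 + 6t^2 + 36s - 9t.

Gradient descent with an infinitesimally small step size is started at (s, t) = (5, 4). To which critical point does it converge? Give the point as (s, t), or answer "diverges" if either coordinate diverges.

C is separable, so gradient descent decouples: s follows -∂C/∂s, t follows -∂C/∂t.
∂C/∂s = -6(s - 3)(s + 2); at s=5 this is -84, so s increases.
∂C/∂t = -3(t - 3)(t - 1); at t=4 this is -9, so t increases.
The s-coordinate has no critical point in that direction and runs off to infinity.

diverges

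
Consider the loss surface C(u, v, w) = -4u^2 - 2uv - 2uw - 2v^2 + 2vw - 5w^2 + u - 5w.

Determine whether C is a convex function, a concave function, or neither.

C is quadratic, so its Hessian is the constant matrix H = [[-8, -2, -2], [-2, -4, 2], [-2, 2, -10]].
Leading principal minors: -8, 28, -216.
Signs alternate −, +, − ⇒ H ≺ 0 ⇒ concave.

concave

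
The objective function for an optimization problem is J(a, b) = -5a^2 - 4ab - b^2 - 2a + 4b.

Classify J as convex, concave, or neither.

concave

J is quadratic, so its Hessian is the constant matrix H = [[-10, -4], [-4, -2]].
det(H) = 4, tr(H) = -12.
det(H) > 0 and tr(H) < 0, so H is negative definite everywhere: concave.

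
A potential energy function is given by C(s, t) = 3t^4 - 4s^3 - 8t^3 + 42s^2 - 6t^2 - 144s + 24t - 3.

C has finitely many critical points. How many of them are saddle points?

3

C separates as a function of s plus a function of t, so ∇C=0 decouples.
∂C/∂s = -12(s - 4)(s - 3) = 0 at s ∈ {3, 4}; ∂C/∂t = 12(t - 2)(t - 1)(t + 1) = 0 at t ∈ {-1, 1, 2}.
The Hessian is diagonal: diag(C_ss, C_tt). Second derivatives: C_ss(3)=12, C_ss(4)=-12; C_tt(-1)=72, C_tt(1)=-24, C_tt(2)=36.
Saddle points occur where the two diagonal entries have opposite signs: (3, 1), (4, -1), (4, 2). Count: 3.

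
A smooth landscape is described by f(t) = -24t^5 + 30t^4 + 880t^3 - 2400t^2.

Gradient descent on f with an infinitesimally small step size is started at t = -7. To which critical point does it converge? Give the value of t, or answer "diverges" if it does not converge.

f'(t) = -120t(t - 4)(t - 2)(t + 5), so f'(-7) = -166320.
Gradient descent moves in the -f' direction, i.e. t is increasing.
The nearest critical point in that direction is t = -5, where f'' = 37800 > 0 (a local minimum). The iterate converges there.

-5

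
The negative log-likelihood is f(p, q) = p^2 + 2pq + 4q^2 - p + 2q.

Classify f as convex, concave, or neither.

f is quadratic, so its Hessian is the constant matrix H = [[2, 2], [2, 8]].
det(H) = 12, tr(H) = 10.
det(H) > 0 and tr(H) > 0, so H is positive definite everywhere: convex.

convex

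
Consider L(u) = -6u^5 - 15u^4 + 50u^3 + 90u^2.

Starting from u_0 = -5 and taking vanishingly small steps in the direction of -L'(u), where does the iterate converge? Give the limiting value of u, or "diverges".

L'(u) = -30u(u - 2)(u + 1)(u + 3), so L'(-5) = -8400.
Gradient descent moves in the -L' direction, i.e. u is increasing.
The nearest critical point in that direction is u = -3, where L'' = 900 > 0 (a local minimum). The iterate converges there.

-3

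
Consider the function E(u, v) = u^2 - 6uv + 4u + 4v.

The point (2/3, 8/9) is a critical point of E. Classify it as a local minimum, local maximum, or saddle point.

saddle point

The Hessian of E is constant: H = [[2, -6], [-6, 0]].
det(H) = 2·0 − (-6)² = -36.
Since det(H) < 0, H is indefinite and the critical point is a saddle point.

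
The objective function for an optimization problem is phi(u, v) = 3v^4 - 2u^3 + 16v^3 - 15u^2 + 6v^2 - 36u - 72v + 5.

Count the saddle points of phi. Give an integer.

3

phi separates as a function of u plus a function of v, so ∇phi=0 decouples.
∂phi/∂u = -6(u + 2)(u + 3) = 0 at u ∈ {-3, -2}; ∂phi/∂v = 12(v - 1)(v + 2)(v + 3) = 0 at v ∈ {-3, -2, 1}.
The Hessian is diagonal: diag(phi_uu, phi_vv). Second derivatives: phi_uu(-3)=6, phi_uu(-2)=-6; phi_vv(-3)=48, phi_vv(-2)=-36, phi_vv(1)=144.
Saddle points occur where the two diagonal entries have opposite signs: (-3, -2), (-2, -3), (-2, 1). Count: 3.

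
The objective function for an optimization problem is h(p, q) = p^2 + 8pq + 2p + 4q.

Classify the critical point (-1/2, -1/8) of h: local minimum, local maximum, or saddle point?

The Hessian of h is constant: H = [[2, 8], [8, 0]].
det(H) = 2·0 − 8² = -64.
Since det(H) < 0, H is indefinite and the critical point is a saddle point.

saddle point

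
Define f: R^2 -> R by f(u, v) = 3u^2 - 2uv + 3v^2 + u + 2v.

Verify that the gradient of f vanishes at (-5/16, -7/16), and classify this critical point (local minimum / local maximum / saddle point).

∇f = (6u - 2v + 1, -2u + 6v + 2); substituting (-5/16, -7/16) gives ∇f = (0, 0), so (-5/16, -7/16) is indeed a critical point.
The Hessian of f is constant: H = [[6, -2], [-2, 6]].
det(H) = 6·6 − (-2)² = 32.
det(H) > 0 and tr(H) = 12 > 0, so H is positive definite and the point is a local minimum.

local minimum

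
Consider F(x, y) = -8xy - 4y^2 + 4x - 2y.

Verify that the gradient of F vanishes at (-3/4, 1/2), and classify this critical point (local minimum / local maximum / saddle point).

∇F = (-8y + 4, -8x - 8y - 2); substituting (-3/4, 1/2) gives ∇F = (0, 0), so (-3/4, 1/2) is indeed a critical point.
The Hessian of F is constant: H = [[0, -8], [-8, -8]].
det(H) = 0·(-8) − (-8)² = -64.
Since det(H) < 0, H is indefinite and the critical point is a saddle point.

saddle point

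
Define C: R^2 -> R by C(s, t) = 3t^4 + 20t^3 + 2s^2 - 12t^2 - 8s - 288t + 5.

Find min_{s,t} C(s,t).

-419

C(s,t) separates as P(s) + Q(t) + 5, so its minimum is min P + min Q + 5.
P'(s) = 4s - 8 vanishes at s ∈ {2}; Q'(t) = 12(t - 2)(t + 3)(t + 4) vanishes at t ∈ {-4, -3, 2}.
Local minima of P (where P''>0): P(2)=-8. Local minima of Q: Q(-4)=448, Q(2)=-416.
So the global minimum of C is P(2) + Q(2) + 5 = -8 − 416 + 5 = -419, attained at (2, 2).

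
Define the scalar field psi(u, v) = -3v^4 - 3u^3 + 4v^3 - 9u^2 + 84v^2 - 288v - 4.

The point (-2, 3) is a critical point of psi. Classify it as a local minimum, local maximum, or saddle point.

The mixed partial ∂²psi/∂u∂v is 0, so the Hessian at any point is diag(psi_uu, psi_vv) = diag(-18(u + 1), 12(-3v^2 + 2v + 14)).
At (-2, 3): H = diag(18, -84).
The eigenvalues have opposite signs, so H is indefinite: a saddle point.

saddle point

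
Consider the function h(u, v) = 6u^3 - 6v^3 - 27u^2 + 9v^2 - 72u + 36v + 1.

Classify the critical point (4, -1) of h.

The mixed partial ∂²h/∂u∂v is 0, so the Hessian at any point is diag(h_uu, h_vv) = diag(18(2u - 3), 18(-2v + 1)).
At (4, -1): H = diag(90, 54).
Both eigenvalues are positive, so H is positive definite: a local minimum.

local minimum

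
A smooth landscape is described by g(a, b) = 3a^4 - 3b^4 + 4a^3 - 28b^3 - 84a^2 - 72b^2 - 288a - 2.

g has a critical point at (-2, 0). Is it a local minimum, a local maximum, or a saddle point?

local maximum

The mixed partial ∂²g/∂a∂b is 0, so the Hessian at any point is diag(g_aa, g_bb) = diag(12(3a^2 + 2a - 14), -12(3b^2 + 14b + 12)).
At (-2, 0): H = diag(-72, -144).
Both eigenvalues are negative, so H is negative definite: a local maximum.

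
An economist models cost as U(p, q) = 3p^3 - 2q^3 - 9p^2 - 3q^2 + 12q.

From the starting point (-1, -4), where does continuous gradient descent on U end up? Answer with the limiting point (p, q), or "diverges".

diverges

U is separable, so gradient descent decouples: p follows -∂U/∂p, q follows -∂U/∂q.
∂U/∂p = 9p(p - 2); at p=-1 this is 27, so p decreases.
∂U/∂q = -6(q - 1)(q + 2); at q=-4 this is -60, so q increases.
The p-coordinate has no critical point in that direction and runs off to infinity.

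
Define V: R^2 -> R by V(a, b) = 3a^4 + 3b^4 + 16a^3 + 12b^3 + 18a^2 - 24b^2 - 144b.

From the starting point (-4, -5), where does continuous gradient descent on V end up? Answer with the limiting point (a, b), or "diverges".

(-3, -3)

V is separable, so gradient descent decouples: a follows -∂V/∂a, b follows -∂V/∂b.
∂V/∂a = 12a(a + 1)(a + 3); at a=-4 this is -144, so a increases.
∂V/∂b = 12(b - 2)(b + 2)(b + 3); at b=-5 this is -504, so b increases.
a converges to its nearest critical value -3 (a local min of the a-part); b converges to -3. The iterate converges to (-3, -3).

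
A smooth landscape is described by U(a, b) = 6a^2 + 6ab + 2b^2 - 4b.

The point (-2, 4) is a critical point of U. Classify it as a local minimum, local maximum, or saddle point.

The Hessian of U is constant: H = [[12, 6], [6, 4]].
det(H) = 12·4 − 6² = 12.
det(H) > 0 and tr(H) = 16 > 0, so H is positive definite and the point is a local minimum.

local minimum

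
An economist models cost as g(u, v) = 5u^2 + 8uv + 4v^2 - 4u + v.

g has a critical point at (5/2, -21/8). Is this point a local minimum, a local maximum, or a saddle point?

The Hessian of g is constant: H = [[10, 8], [8, 8]].
det(H) = 10·8 − 8² = 16.
det(H) > 0 and tr(H) = 18 > 0, so H is positive definite and the point is a local minimum.

local minimum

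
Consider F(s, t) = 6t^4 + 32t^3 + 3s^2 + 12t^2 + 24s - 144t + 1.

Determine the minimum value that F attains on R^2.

-141

F(s,t) separates as P(s) + Q(t) + 1, so its minimum is min P + min Q + 1.
P'(s) = 6s + 24 vanishes at s ∈ {-4}; Q'(t) = 24(t - 1)(t + 2)(t + 3) vanishes at t ∈ {-3, -2, 1}.
Local minima of P (where P''>0): P(-4)=-48. Local minima of Q: Q(-3)=162, Q(1)=-94.
So the global minimum of F is P(-4) + Q(1) + 1 = -48 − 94 + 1 = -141, attained at (-4, 1).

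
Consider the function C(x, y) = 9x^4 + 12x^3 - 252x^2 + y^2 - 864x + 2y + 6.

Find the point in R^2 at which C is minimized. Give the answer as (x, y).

(4, -1)

C(x,y) separates as P(x) + Q(y) + 6, so its minimum is min P + min Q + 6.
P'(x) = 36(x - 4)(x + 2)(x + 3) vanishes at x ∈ {-3, -2, 4}; Q'(y) = 2y + 2 vanishes at y ∈ {-1}.
Local minima of P (where P''>0): P(-3)=729, P(4)=-4416. Local minima of Q: Q(-1)=-1.
So the global minimum of C is P(4) + Q(-1) + 6 = -4416 − 1 + 6 = -4411, attained at (4, -1).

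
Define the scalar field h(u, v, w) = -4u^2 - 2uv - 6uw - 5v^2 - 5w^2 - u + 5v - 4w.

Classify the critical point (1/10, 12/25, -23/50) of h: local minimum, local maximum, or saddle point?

The Hessian is constant: H = [[-8, -2, -6], [-2, -10, 0], [-6, 0, -10]].
Leading principal minors: Δ₁ = -8, Δ₂ = 76, Δ₃ = -400.
The minors alternate sign starting negative (−, +, −), so H is negative definite: a local maximum.

local maximum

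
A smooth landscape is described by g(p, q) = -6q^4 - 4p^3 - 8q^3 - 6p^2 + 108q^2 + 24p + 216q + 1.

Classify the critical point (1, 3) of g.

local maximum

The mixed partial ∂²g/∂p∂q is 0, so the Hessian at any point is diag(g_pp, g_qq) = diag(-12(2p + 1), 24(-3q^2 - 2q + 9)).
At (1, 3): H = diag(-36, -576).
Both eigenvalues are negative, so H is negative definite: a local maximum.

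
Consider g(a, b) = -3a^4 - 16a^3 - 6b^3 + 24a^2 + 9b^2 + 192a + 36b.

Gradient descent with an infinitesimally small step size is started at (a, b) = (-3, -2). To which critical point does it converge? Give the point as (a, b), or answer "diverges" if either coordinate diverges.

(-2, -1)

g is separable, so gradient descent decouples: a follows -∂g/∂a, b follows -∂g/∂b.
∂g/∂a = -12(a - 2)(a + 2)(a + 4); at a=-3 this is -60, so a increases.
∂g/∂b = -18(b - 2)(b + 1); at b=-2 this is -72, so b increases.
a converges to its nearest critical value -2 (a local min of the a-part); b converges to -1. The iterate converges to (-2, -1).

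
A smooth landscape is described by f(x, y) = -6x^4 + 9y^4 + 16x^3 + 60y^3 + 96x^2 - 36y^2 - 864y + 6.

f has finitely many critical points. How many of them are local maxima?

f separates as a function of x plus a function of y, so ∇f=0 decouples.
∂f/∂x = -24x(x - 4)(x + 2) = 0 at x ∈ {-2, 0, 4}; ∂f/∂y = 36(y - 2)(y + 3)(y + 4) = 0 at y ∈ {-4, -3, 2}.
The Hessian is diagonal: diag(f_xx, f_yy). Second derivatives: f_xx(-2)=-288, f_xx(0)=192, f_xx(4)=-576; f_yy(-4)=216, f_yy(-3)=-180, f_yy(2)=1080.
Local maxima occur where both diagonal entries negative: (-2, -3), (4, -3). Count: 2.

2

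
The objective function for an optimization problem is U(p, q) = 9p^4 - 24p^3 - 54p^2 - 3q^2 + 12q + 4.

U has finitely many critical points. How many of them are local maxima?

1

U separates as a function of p plus a function of q, so ∇U=0 decouples.
∂U/∂p = 36p(p - 3)(p + 1) = 0 at p ∈ {-1, 0, 3}; ∂U/∂q = -6(q - 2) = 0 at q ∈ {2}.
The Hessian is diagonal: diag(U_pp, U_qq). Second derivatives: U_pp(-1)=144, U_pp(0)=-108, U_pp(3)=432; U_qq(2)=-6.
Local maxima occur where both diagonal entries negative: (0, 2). Count: 1.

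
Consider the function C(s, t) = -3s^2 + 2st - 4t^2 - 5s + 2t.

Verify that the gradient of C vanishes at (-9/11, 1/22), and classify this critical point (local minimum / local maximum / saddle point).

local maximum

∇C = (-6s + 2t - 5, 2s - 8t + 2); substituting (-9/11, 1/22) gives ∇C = (0, 0), so (-9/11, 1/22) is indeed a critical point.
The Hessian of C is constant: H = [[-6, 2], [2, -8]].
det(H) = (-6)·(-8) − 2² = 44.
det(H) > 0 and tr(H) = -14 < 0, so H is negative definite and the point is a local maximum.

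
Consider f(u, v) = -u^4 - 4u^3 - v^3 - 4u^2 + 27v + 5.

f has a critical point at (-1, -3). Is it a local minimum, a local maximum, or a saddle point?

local minimum

The mixed partial ∂²f/∂u∂v is 0, so the Hessian at any point is diag(f_uu, f_vv) = diag(-4(3u^2 + 6u + 2), -6v).
At (-1, -3): H = diag(4, 18).
Both eigenvalues are positive, so H is positive definite: a local minimum.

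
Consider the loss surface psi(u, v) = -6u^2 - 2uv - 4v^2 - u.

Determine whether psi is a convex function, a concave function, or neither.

psi is quadratic, so its Hessian is the constant matrix H = [[-12, -2], [-2, -8]].
det(H) = 92, tr(H) = -20.
det(H) > 0 and tr(H) < 0, so H is negative definite everywhere: concave.

concave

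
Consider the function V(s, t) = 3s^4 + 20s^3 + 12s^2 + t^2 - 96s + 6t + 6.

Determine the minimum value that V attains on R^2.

V(s,t) separates as P(s) + Q(t) + 6, so its minimum is min P + min Q + 6.
P'(s) = 12(s - 1)(s + 2)(s + 4) vanishes at s ∈ {-4, -2, 1}; Q'(t) = 2(t + 3) vanishes at t ∈ {-3}.
Local minima of P (where P''>0): P(-4)=64, P(1)=-61. Local minima of Q: Q(-3)=-9.
So the global minimum of V is P(1) + Q(-3) + 6 = -61 − 9 + 6 = -64, attained at (1, -3).

-64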